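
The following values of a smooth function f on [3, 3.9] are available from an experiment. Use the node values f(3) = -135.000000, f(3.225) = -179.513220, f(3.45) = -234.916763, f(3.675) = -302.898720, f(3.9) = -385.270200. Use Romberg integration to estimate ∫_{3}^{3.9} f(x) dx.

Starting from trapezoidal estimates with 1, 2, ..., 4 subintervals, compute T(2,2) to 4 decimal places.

T(0,0) (trapezoid, 1 panel, h=0.9000): -234.121590
T(1,0) (trapezoid, 2 panels, h=0.4500): -222.773338
T(2,0) (trapezoid, 4 panels, h=0.2250): -219.929356
T(1,1) = -222.773338 + (-222.773338 − (-234.121590))/3 = -218.990587
T(2,1) = -219.929356 + (-219.929356 − (-222.773338))/3 = -218.981362
T(2,2) = -218.981362 + (-218.981362 − (-218.990587))/15 = -218.980747

-218.9807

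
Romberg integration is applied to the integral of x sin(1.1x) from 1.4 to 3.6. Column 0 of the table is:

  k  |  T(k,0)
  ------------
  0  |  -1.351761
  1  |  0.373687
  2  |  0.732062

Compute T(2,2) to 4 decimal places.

0.8450

T(1,1) = 0.373687 + (0.373687 − (-1.351761))/3 = 0.948836
T(2,1) = 0.732062 + (0.732062 − 0.373687)/3 = 0.851520
T(2,2) = 0.851520 + (0.851520 − 0.948836)/15 = 0.845032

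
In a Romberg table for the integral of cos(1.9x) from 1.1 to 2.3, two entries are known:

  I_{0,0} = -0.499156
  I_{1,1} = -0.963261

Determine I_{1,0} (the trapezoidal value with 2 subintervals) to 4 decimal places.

From I_{1,1} = (4·I_{1,0} − I_{0,0})/3, solve for I_{1,0}:
4·I_{1,0} = 3·(-0.963261) + (-0.499156) = -3.388939
I_{1,0} = -0.847235

-0.8472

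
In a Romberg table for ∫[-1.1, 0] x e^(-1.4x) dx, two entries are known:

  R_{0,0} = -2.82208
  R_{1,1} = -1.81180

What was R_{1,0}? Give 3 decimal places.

From R_{1,1} = (4·R_{1,0} − R_{0,0})/3, solve for R_{1,0}:
4·R_{1,0} = 3·(-1.81180) + (-2.82208) = -8.25748
R_{1,0} = -2.06437

-2.064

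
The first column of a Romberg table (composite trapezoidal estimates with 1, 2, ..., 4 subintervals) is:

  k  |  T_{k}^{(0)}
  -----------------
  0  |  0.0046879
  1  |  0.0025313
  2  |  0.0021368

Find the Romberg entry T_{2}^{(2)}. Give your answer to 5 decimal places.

0.00202

Richardson extrapolation on the trapezoidal column (denominator 4−1=3):
T_{1}^{(1)} = 0.0025313 + (0.0025313 − 0.0046879)/3 = 0.0018124
T_{2}^{(1)} = (4·0.0021368 − 0.0025313) / 3 = 0.0020053
T_{2}^{(2)} = 0.0020053 + (0.0020053 − 0.0018124)/15 = 0.0020182
(Column j=1 coincides with Simpson's rule on the same nodes.)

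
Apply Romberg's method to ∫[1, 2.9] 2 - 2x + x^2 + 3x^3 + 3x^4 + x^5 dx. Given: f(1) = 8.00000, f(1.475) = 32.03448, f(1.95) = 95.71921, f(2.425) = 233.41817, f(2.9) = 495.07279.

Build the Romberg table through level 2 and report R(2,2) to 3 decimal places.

277.920

R(0,0) (trapezoid, 1 panel, h=1.9000): 477.91915
R(1,0) (trapezoid, 2 panels, h=0.9500): 329.89282
R(2,0) (trapezoid, 4 panels, h=0.4750): 291.03642
R(1,1) = 329.89282 + (329.89282 − 477.91915)/3 = 280.55071
R(2,1) = 291.03642 + (291.03642 − 329.89282)/3 = 278.08429
R(2,2) = 278.08429 + (278.08429 − 280.55071)/15 = 277.91986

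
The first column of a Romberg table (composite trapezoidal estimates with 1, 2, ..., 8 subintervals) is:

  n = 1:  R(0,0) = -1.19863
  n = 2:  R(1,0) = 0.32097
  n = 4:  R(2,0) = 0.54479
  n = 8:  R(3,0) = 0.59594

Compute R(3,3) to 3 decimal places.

Richardson extrapolation on the trapezoidal column (denominator 4−1=3):
R(1,1) = (4·0.32097 − (-1.19863)) / 3 = 0.82750
R(2,1) = (4·0.54479 − 0.32097) / 3 = 0.61940
R(3,1) = 0.59594 + (0.59594 − 0.54479)/3 = 0.61299
R(2,2) = 0.61940 + (0.61940 − 0.82750)/15 = 0.60553
R(3,2) = 0.61299 + (0.61299 − 0.61940)/15 = 0.61256
R(3,3) = (64·0.61256 − 0.60553) / 63 = 0.61267

0.613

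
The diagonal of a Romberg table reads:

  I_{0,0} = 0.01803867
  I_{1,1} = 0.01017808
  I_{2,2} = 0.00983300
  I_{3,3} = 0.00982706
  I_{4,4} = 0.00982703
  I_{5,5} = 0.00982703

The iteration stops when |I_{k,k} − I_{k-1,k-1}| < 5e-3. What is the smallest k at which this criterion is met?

|I_{1,1} − I_{0,0}| = 0.00786059 ≥ 5e-3
|I_{2,2} − I_{1,1}| = 0.00034508 < 5e-3

k = 2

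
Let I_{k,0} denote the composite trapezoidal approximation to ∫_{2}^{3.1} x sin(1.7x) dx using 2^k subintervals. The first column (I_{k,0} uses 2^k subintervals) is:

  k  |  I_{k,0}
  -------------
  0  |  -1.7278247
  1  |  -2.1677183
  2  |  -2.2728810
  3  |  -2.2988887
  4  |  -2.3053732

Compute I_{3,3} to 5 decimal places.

Richardson extrapolation on the trapezoidal column (denominator 4−1=3):
I_{1,1} = -2.1677183 + (-2.1677183 − (-1.7278247))/3 = -2.3143495
I_{2,1} = -2.2728810 + (-2.2728810 − (-2.1677183))/3 = -2.3079352
I_{3,1} = (4·(-2.2988887) − (-2.2728810)) / 3 = -2.3075579
I_{2,2} = -2.3079352 + (-2.3079352 − (-2.3143495))/15 = -2.3075076
I_{3,2} = (16·(-2.3075579) − (-2.3079352)) / 15 = -2.3075327
I_{3,3} = (64·(-2.3075327) − (-2.3075076)) / 63 = -2.3075331

-2.30753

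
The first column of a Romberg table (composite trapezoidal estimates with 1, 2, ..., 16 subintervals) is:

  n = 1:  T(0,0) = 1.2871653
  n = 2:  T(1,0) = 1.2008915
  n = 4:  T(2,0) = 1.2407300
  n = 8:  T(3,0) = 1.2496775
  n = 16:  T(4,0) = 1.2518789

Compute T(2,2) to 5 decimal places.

1.25947

Richardson extrapolation on the trapezoidal column (denominator 4−1=3):
T(1,1) = (4·1.2008915 − 1.2871653) / 3 = 1.1721336
T(2,1) = 1.2407300 + (1.2407300 − 1.2008915)/3 = 1.2540095
T(2,2) = 1.2540095 + (1.2540095 − 1.1721336)/15 = 1.2594679
(Column j=1 coincides with Simpson's rule on the same nodes.)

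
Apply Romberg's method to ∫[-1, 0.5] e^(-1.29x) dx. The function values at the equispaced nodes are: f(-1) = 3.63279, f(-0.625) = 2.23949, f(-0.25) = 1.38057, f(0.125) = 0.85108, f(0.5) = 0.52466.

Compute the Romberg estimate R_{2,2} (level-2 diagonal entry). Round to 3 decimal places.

2.409

R_{0,0} (trapezoid, 1 panel, h=1.5000): 3.11809
R_{1,0} (trapezoid, 2 panels, h=0.7500): 2.59447
R_{2,0} (trapezoid, 4 panels, h=0.3750): 2.45620
R_{1,1} = 2.59447 + (2.59447 − 3.11809)/3 = 2.41993
R_{2,1} = 2.45620 + (2.45620 − 2.59447)/3 = 2.41011
R_{2,2} = 2.41011 + (2.41011 − 2.41993)/15 = 2.40946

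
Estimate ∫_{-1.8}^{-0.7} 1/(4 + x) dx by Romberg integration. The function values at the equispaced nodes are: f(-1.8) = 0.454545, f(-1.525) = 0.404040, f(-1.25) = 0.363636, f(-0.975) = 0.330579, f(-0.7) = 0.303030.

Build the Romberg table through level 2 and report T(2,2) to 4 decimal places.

T(0,0) (trapezoid, 1 panel, h=1.1000): 0.416666
T(1,0) (trapezoid, 2 panels, h=0.5500): 0.408333
T(2,0) (trapezoid, 4 panels, h=0.2750): 0.406187
T(1,1) = 0.408333 + (0.408333 − 0.416666)/3 = 0.405555
T(2,1) = 0.406187 + (0.406187 − 0.408333)/3 = 0.405472
T(2,2) = 0.405472 + (0.405472 − 0.405555)/15 = 0.405466

0.4055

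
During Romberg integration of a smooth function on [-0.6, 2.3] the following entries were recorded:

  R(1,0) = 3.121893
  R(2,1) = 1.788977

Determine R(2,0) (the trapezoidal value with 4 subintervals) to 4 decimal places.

2.1222

From R(2,1) = (4·R(2,0) − R(1,0))/3, solve for R(2,0):
4·R(2,0) = 3·1.788977 + 3.121893 = 8.488824
R(2,0) = 2.122206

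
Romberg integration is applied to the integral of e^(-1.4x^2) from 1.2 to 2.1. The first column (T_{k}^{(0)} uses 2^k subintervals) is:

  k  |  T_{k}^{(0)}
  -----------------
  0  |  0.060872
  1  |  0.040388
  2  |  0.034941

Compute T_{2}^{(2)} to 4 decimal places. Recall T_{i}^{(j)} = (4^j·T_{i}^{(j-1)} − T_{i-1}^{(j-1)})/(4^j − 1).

Richardson extrapolation on the trapezoidal column (denominator 4−1=3):
T_{1}^{(1)} = 0.040388 + (0.040388 − 0.060872)/3 = 0.033560
T_{2}^{(1)} = (4·0.034941 − 0.040388) / 3 = 0.033125
T_{2}^{(2)} = 0.033125 + (0.033125 − 0.033560)/15 = 0.033096

0.0331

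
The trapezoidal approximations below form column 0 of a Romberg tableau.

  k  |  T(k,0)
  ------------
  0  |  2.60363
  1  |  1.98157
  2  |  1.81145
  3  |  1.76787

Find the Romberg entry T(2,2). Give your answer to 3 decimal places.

Richardson extrapolation on the trapezoidal column (denominator 4−1=3):
T(1,1) = 1.98157 + (1.98157 − 2.60363)/3 = 1.77422
T(2,1) = (4·1.81145 − 1.98157) / 3 = 1.75474
T(2,2) = 1.75474 + (1.75474 − 1.77422)/15 = 1.75344

1.753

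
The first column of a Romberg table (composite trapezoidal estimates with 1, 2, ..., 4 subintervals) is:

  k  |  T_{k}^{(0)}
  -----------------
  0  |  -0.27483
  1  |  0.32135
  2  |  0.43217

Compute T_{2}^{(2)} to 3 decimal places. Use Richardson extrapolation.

0.466

Richardson extrapolation on the trapezoidal column (denominator 4−1=3):
T_{1}^{(1)} = 0.32135 + (0.32135 − (-0.27483))/3 = 0.52008
T_{2}^{(1)} = 0.43217 + (0.43217 − 0.32135)/3 = 0.46911
T_{2}^{(2)} = (16·0.46911 − 0.52008) / 15 = 0.46571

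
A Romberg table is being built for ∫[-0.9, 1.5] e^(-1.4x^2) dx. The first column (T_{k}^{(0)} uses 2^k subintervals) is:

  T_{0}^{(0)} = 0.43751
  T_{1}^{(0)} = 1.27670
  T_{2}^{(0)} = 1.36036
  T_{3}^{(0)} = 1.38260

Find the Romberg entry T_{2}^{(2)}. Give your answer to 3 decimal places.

1.377

Richardson extrapolation on the trapezoidal column (denominator 4−1=3):
T_{1}^{(1)} = 1.27670 + (1.27670 − 0.43751)/3 = 1.55643
T_{2}^{(1)} = 1.36036 + (1.36036 − 1.27670)/3 = 1.38825
T_{2}^{(2)} = (16·1.38825 − 1.55643) / 15 = 1.37704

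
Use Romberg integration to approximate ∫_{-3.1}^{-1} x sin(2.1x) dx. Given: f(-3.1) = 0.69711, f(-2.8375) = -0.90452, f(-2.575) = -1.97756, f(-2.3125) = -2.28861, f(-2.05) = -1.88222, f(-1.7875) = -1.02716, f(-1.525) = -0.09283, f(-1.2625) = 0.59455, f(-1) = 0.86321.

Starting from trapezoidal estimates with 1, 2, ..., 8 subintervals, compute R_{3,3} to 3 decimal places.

R_{0,0} (trapezoid, 1 panel, h=2.1000): 1.63834
R_{1,0} (trapezoid, 2 panels, h=1.0500): -1.15716
R_{2,0} (trapezoid, 4 panels, h=0.5250): -1.66554
R_{3,0} (trapezoid, 8 panels, h=0.2625): -1.78452
R_{1,1} = -1.15716 + (-1.15716 − 1.63834)/3 = -2.08899
R_{2,1} = -1.66554 + (-1.66554 − (-1.15716))/3 = -1.83500
R_{3,1} = -1.78452 + (-1.78452 − (-1.66554))/3 = -1.82418
R_{2,2} = -1.83500 + (-1.83500 − (-2.08899))/15 = -1.81807
R_{3,2} = -1.82418 + (-1.82418 − (-1.83500))/15 = -1.82346
R_{3,3} = -1.82346 + (-1.82346 − (-1.81807))/63 = -1.82355

-1.824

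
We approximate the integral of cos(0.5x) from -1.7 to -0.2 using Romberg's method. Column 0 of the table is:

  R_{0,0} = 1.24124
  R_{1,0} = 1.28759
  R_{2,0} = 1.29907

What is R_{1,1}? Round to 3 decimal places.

Richardson extrapolation on the trapezoidal column (denominator 4−1=3):
R_{1,1} = 1.28759 + (1.28759 − 1.24124)/3 = 1.30304
(Column j=1 coincides with Simpson's rule on the same nodes.)

1.303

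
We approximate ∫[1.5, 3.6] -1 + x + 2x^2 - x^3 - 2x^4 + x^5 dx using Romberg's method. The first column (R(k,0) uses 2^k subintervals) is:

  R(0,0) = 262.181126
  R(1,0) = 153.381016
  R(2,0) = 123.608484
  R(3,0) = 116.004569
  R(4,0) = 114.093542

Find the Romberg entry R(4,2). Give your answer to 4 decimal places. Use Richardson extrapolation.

113.4556

R(3,1) = (4·116.004569 − 123.608484) / 3 = 113.469931
R(4,1) = (4·114.093542 − 116.004569) / 3 = 113.456533
R(4,2) = (16·113.456533 − 113.469931) / 15 = 113.455640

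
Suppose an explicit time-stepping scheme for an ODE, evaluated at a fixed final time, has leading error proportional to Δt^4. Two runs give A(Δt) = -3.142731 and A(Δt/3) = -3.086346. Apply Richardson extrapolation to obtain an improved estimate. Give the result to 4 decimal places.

The leading error scales as Δt^4; refining by a factor of 3 reduces it by 3^4 = 81.
Extrapolated value = (81·A(Δt/3) − A(Δt)) / (81 − 1)
= (81·(-3.086346) − (-3.142731)) / 80
= -246.851295 / 80 = -3.085641

-3.0856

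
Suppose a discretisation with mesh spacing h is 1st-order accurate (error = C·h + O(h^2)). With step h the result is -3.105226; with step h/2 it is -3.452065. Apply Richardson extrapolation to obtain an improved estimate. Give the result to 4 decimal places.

The leading error scales as h; refining by a factor of 2 reduces it by 2^1 = 2.
Extrapolated value = (2·A(h/2) − A(h)) / (2 − 1)
= (2·(-3.452065) − (-3.105226)) / 1
= -3.798904 / 1 = -3.798904

-3.7989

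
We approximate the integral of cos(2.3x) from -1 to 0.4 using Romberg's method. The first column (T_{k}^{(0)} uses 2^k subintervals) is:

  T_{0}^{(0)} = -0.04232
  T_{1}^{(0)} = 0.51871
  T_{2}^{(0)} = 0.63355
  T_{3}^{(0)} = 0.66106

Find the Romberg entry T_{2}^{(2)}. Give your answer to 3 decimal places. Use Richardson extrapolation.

0.670

T_{1}^{(1)} = (4·0.51871 − (-0.04232)) / 3 = 0.70572
T_{2}^{(1)} = (4·0.63355 − 0.51871) / 3 = 0.67183
T_{2}^{(2)} = (16·0.67183 − 0.70572) / 15 = 0.66957
(Column j=1 coincides with Simpson's rule on the same nodes.)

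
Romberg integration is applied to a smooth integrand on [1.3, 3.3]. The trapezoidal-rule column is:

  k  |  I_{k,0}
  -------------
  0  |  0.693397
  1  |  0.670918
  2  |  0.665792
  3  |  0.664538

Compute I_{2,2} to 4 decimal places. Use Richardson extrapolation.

0.6641

Richardson extrapolation on the trapezoidal column (denominator 4−1=3):
I_{1,1} = 0.670918 + (0.670918 − 0.693397)/3 = 0.663425
I_{2,1} = 0.665792 + (0.665792 − 0.670918)/3 = 0.664083
I_{2,2} = 0.664083 + (0.664083 − 0.663425)/15 = 0.664127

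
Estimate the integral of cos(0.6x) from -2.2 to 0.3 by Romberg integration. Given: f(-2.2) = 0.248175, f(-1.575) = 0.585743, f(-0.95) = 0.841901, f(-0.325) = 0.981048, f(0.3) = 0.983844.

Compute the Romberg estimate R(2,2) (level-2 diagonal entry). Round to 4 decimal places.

1.9129

R(0,0) (trapezoid, 1 panel, h=2.5000): 1.540024
R(1,0) (trapezoid, 2 panels, h=1.2500): 1.822388
R(2,0) (trapezoid, 4 panels, h=0.6250): 1.890438
R(1,1) = 1.822388 + (1.822388 − 1.540024)/3 = 1.916509
R(2,1) = 1.890438 + (1.890438 − 1.822388)/3 = 1.913121
R(2,2) = 1.913121 + (1.913121 − 1.916509)/15 = 1.912895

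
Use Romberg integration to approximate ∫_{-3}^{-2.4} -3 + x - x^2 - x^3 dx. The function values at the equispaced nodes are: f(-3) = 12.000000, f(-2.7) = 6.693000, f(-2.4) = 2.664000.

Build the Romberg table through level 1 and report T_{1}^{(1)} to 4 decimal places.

T_{0}^{(0)} (trapezoid, 1 panel, h=0.6000): 4.399200
T_{1}^{(0)} (trapezoid, 2 panels, h=0.3000): 4.207500
T_{1}^{(1)} = 4.207500 + (4.207500 − 4.399200)/3 = 4.143600

4.1436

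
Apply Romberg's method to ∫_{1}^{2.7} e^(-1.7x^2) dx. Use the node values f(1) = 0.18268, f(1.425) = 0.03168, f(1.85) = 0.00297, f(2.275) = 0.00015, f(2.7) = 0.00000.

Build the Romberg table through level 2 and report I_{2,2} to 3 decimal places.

0.044

I_{0,0} (trapezoid, 1 panel, h=1.7000): 0.15528
I_{1,0} (trapezoid, 2 panels, h=0.8500): 0.08016
I_{2,0} (trapezoid, 4 panels, h=0.4250): 0.05361
I_{1,1} = 0.08016 + (0.08016 − 0.15528)/3 = 0.05512
I_{2,1} = 0.05361 + (0.05361 − 0.08016)/3 = 0.04476
I_{2,2} = 0.04476 + (0.04476 − 0.05512)/15 = 0.04407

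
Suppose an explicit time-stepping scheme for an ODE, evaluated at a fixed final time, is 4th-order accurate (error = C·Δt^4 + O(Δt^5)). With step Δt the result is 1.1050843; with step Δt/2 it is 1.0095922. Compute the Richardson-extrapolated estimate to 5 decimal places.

1.00323

Extrapolated value = (16·A(Δt/2) − A(Δt)) / (16 − 1)
= (16·1.0095922 − 1.1050843) / 15
= 15.0483909 / 15 = 1.0032261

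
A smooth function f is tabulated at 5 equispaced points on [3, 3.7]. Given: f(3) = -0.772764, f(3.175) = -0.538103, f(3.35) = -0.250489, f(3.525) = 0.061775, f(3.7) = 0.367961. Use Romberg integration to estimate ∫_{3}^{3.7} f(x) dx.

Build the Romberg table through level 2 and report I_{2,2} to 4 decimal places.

-0.1640

I_{0,0} (trapezoid, 1 panel, h=0.7000): -0.141681
I_{1,0} (trapezoid, 2 panels, h=0.3500): -0.158512
I_{2,0} (trapezoid, 4 panels, h=0.1750): -0.162613
I_{1,1} = -0.158512 + (-0.158512 − (-0.141681))/3 = -0.164122
I_{2,1} = -0.162613 + (-0.162613 − (-0.158512))/3 = -0.163980
I_{2,2} = -0.163980 + (-0.163980 − (-0.164122))/15 = -0.163971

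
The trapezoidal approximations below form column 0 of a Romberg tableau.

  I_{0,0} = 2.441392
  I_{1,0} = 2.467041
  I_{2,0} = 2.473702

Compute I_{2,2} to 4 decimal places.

Richardson extrapolation on the trapezoidal column (denominator 4−1=3):
I_{1,1} = 2.467041 + (2.467041 − 2.441392)/3 = 2.475591
I_{2,1} = (4·2.473702 − 2.467041) / 3 = 2.475922
I_{2,2} = 2.475922 + (2.475922 − 2.475591)/15 = 2.475944

2.4759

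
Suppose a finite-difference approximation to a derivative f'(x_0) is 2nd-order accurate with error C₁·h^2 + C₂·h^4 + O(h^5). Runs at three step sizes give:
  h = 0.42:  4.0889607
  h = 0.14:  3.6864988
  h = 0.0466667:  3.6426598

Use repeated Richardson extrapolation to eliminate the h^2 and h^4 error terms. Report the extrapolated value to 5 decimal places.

3.63719

First eliminate the h^2 term (factor 3^2 = 9):
  B₁ = (9·3.6864988 − 4.0889607)/8 = 3.6361911
  B₂ = (9·3.6426598 − 3.6864988)/8 = 3.6371799
Then eliminate the h^4 term (factor 3^4 = 81):
  (81·3.6371799 − 3.6361911)/80 = 3.6371923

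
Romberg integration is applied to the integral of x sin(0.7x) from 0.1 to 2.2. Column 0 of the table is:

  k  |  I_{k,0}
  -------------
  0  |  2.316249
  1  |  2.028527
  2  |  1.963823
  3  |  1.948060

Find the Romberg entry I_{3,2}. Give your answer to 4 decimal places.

1.9428

Richardson extrapolation on the trapezoidal column (denominator 4−1=3):
I_{2,1} = (4·1.963823 − 2.028527) / 3 = 1.942255
I_{3,1} = 1.948060 + (1.948060 − 1.963823)/3 = 1.942806
I_{3,2} = 1.942806 + (1.942806 − 1.942255)/15 = 1.942843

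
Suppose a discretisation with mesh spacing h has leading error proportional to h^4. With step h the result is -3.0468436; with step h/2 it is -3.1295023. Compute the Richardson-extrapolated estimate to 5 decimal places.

-3.13501

The leading error scales as h^4; refining by a factor of 2 reduces it by 2^4 = 16.
Extrapolated value = (16·A(h/2) − A(h)) / (16 − 1)
= (16·(-3.1295023) − (-3.0468436)) / 15
= -47.0251932 / 15 = -3.1350129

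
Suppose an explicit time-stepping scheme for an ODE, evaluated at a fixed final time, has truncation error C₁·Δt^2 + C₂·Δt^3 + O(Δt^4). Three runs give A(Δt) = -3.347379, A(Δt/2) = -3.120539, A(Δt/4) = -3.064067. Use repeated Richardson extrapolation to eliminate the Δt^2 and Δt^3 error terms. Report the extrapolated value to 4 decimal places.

-3.0453

First eliminate the Δt^2 term (factor 2^2 = 4):
  B₁ = (4·(-3.120539) − (-3.347379))/3 = -3.044926
  B₂ = (4·(-3.064067) − (-3.120539))/3 = -3.045243
Then eliminate the Δt^3 term (factor 2^3 = 8):
  (8·(-3.045243) − (-3.044926))/7 = -3.045288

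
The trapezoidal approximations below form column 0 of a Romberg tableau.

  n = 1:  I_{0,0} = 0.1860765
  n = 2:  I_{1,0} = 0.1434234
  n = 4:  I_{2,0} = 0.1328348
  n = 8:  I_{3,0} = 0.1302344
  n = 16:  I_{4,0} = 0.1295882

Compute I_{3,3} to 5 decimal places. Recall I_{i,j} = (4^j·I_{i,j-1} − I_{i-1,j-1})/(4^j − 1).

0.12937

Richardson extrapolation on the trapezoidal column (denominator 4−1=3):
I_{1,1} = (4·0.1434234 − 0.1860765) / 3 = 0.1292057
I_{2,1} = 0.1328348 + (0.1328348 − 0.1434234)/3 = 0.1293053
I_{3,1} = (4·0.1302344 − 0.1328348) / 3 = 0.1293676
I_{2,2} = (16·0.1293053 − 0.1292057) / 15 = 0.1293119
I_{3,2} = 0.1293676 + (0.1293676 − 0.1293053)/15 = 0.1293718
I_{3,3} = 0.1293718 + (0.1293718 − 0.1293119)/63 = 0.1293728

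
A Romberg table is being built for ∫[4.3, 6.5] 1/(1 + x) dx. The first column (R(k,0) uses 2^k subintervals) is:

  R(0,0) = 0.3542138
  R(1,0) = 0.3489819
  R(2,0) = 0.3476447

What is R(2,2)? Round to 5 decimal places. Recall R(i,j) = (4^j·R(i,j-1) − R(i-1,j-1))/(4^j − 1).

Richardson extrapolation on the trapezoidal column (denominator 4−1=3):
R(1,1) = 0.3489819 + (0.3489819 − 0.3542138)/3 = 0.3472379
R(2,1) = (4·0.3476447 − 0.3489819) / 3 = 0.3471990
R(2,2) = 0.3471990 + (0.3471990 − 0.3472379)/15 = 0.3471964

0.34720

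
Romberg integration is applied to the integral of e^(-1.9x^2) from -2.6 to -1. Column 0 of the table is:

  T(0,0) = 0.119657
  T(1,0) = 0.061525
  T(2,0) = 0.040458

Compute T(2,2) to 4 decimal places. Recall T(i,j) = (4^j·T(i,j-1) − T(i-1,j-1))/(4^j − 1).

Richardson extrapolation on the trapezoidal column (denominator 4−1=3):
T(1,1) = (4·0.061525 − 0.119657) / 3 = 0.042148
T(2,1) = 0.040458 + (0.040458 − 0.061525)/3 = 0.033436
T(2,2) = (16·0.033436 − 0.042148) / 15 = 0.032855
(Column j=1 coincides with Simpson's rule on the same nodes.)

0.0329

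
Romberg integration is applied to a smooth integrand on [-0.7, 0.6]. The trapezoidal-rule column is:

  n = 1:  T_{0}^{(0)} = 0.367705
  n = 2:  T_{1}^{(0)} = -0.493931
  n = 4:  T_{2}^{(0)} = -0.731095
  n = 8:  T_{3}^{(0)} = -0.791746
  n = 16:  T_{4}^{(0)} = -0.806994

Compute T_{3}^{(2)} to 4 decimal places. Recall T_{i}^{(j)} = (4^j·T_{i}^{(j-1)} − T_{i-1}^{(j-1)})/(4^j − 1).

Richardson extrapolation on the trapezoidal column (denominator 4−1=3):
T_{2}^{(1)} = -0.731095 + (-0.731095 − (-0.493931))/3 = -0.810150
T_{3}^{(1)} = (4·(-0.791746) − (-0.731095)) / 3 = -0.811963
T_{3}^{(2)} = -0.811963 + (-0.811963 − (-0.810150))/15 = -0.812084

-0.8121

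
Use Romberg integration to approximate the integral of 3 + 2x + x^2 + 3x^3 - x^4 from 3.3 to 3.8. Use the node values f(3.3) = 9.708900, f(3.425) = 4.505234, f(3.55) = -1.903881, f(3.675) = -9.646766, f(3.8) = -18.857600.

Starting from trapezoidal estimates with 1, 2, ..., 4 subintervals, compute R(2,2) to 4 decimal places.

R(0,0) (trapezoid, 1 panel, h=0.5000): -2.287175
R(1,0) (trapezoid, 2 panels, h=0.2500): -1.619558
R(2,0) (trapezoid, 4 panels, h=0.1250): -1.452470
R(1,1) = -1.619558 + (-1.619558 − (-2.287175))/3 = -1.397019
R(2,1) = -1.452470 + (-1.452470 − (-1.619558))/3 = -1.396774
R(2,2) = -1.396774 + (-1.396774 − (-1.397019))/15 = -1.396758

-1.3968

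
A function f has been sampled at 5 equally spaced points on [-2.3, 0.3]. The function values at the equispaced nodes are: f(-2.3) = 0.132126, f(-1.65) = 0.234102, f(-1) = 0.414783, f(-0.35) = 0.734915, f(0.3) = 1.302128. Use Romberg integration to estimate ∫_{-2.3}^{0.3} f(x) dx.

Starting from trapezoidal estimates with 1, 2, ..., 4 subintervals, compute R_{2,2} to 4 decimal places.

R_{0,0} (trapezoid, 1 panel, h=2.6000): 1.864530
R_{1,0} (trapezoid, 2 panels, h=1.3000): 1.471483
R_{2,0} (trapezoid, 4 panels, h=0.6500): 1.365603
R_{1,1} = 1.471483 + (1.471483 − 1.864530)/3 = 1.340467
R_{2,1} = 1.365603 + (1.365603 − 1.471483)/3 = 1.330310
R_{2,2} = 1.330310 + (1.330310 − 1.340467)/15 = 1.329633

1.3296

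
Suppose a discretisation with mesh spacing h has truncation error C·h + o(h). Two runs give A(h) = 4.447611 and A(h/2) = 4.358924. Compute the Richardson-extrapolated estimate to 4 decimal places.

Extrapolated value = (2·A(h/2) − A(h)) / (2 − 1)
= (2·4.358924 − 4.447611) / 1
= 4.270237 / 1 = 4.270237

4.2702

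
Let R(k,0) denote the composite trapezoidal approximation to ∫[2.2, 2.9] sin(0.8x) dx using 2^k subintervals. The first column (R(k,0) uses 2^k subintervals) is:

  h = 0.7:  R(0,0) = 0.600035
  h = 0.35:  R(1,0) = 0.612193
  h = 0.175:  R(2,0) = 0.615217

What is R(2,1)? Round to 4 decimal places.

0.6162

Richardson extrapolation on the trapezoidal column (denominator 4−1=3):
R(2,1) = 0.615217 + (0.615217 − 0.612193)/3 = 0.616225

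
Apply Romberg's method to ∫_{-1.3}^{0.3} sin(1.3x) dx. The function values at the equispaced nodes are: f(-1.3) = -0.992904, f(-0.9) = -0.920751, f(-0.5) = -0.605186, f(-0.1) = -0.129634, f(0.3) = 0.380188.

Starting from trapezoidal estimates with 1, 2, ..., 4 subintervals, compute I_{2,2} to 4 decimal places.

I_{0,0} (trapezoid, 1 panel, h=1.6000): -0.490173
I_{1,0} (trapezoid, 2 panels, h=0.8000): -0.729235
I_{2,0} (trapezoid, 4 panels, h=0.4000): -0.784772
I_{1,1} = -0.729235 + (-0.729235 − (-0.490173))/3 = -0.808922
I_{2,1} = -0.784772 + (-0.784772 − (-0.729235))/3 = -0.803284
I_{2,2} = -0.803284 + (-0.803284 − (-0.808922))/15 = -0.802908

-0.8029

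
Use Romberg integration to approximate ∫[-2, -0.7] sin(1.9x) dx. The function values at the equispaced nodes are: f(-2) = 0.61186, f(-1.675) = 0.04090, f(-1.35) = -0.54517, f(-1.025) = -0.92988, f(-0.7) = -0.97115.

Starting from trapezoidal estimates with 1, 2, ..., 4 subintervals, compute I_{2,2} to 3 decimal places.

I_{0,0} (trapezoid, 1 panel, h=1.3000): -0.23354
I_{1,0} (trapezoid, 2 panels, h=0.6500): -0.47113
I_{2,0} (trapezoid, 4 panels, h=0.3250): -0.52448
I_{1,1} = -0.47113 + (-0.47113 − (-0.23354))/3 = -0.55033
I_{2,1} = -0.52448 + (-0.52448 − (-0.47113))/3 = -0.54226
I_{2,2} = -0.54226 + (-0.54226 − (-0.55033))/15 = -0.54172

-0.542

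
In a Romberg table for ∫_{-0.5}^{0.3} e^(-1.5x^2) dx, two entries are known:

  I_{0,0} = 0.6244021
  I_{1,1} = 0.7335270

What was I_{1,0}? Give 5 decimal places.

0.70625

From I_{1,1} = (4·I_{1,0} − I_{0,0})/3, solve for I_{1,0}:
4·I_{1,0} = 3·0.7335270 + 0.6244021 = 2.8249831
I_{1,0} = 0.7062458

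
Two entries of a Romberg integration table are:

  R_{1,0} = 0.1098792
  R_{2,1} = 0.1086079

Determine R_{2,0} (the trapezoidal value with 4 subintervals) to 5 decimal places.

0.10893

From R_{2,1} = (4·R_{2,0} − R_{1,0})/3, solve for R_{2,0}:
4·R_{2,0} = 3·0.1086079 + 0.1098792 = 0.4357029
R_{2,0} = 0.1089257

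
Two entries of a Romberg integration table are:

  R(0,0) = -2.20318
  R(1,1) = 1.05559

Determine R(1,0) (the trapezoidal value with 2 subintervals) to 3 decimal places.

From R(1,1) = (4·R(1,0) − R(0,0))/3, solve for R(1,0):
4·R(1,0) = 3·1.05559 + (-2.20318) = 0.96359
R(1,0) = 0.24090

0.241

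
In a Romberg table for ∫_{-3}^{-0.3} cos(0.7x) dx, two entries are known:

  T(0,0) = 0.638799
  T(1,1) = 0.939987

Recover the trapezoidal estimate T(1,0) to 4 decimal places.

From T(1,1) = (4·T(1,0) − T(0,0))/3, solve for T(1,0):
4·T(1,0) = 3·0.939987 + 0.638799 = 3.458760
T(1,0) = 0.864690

0.8647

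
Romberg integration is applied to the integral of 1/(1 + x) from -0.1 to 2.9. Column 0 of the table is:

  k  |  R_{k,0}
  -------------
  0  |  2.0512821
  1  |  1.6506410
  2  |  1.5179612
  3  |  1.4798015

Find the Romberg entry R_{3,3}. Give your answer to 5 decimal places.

R_{1,1} = (4·1.6506410 − 2.0512821) / 3 = 1.5170940
R_{2,1} = (4·1.5179612 − 1.6506410) / 3 = 1.4737346
R_{3,1} = (4·1.4798015 − 1.5179612) / 3 = 1.4670816
R_{2,2} = 1.4737346 + (1.4737346 − 1.5170940)/15 = 1.4708440
R_{3,2} = 1.4670816 + (1.4670816 − 1.4737346)/15 = 1.4666381
R_{3,3} = 1.4666381 + (1.4666381 − 1.4708440)/63 = 1.4665713

1.46657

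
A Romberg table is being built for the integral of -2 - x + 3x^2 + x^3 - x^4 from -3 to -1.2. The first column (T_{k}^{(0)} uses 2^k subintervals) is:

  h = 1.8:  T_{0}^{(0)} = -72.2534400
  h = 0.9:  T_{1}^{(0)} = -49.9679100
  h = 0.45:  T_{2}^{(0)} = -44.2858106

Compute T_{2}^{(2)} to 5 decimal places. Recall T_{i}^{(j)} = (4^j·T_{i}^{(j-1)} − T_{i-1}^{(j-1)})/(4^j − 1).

-42.38194

Richardson extrapolation on the trapezoidal column (denominator 4−1=3):
T_{1}^{(1)} = -49.9679100 + (-49.9679100 − (-72.2534400))/3 = -42.5394000
T_{2}^{(1)} = (4·(-44.2858106) − (-49.9679100)) / 3 = -42.3917775
T_{2}^{(2)} = -42.3917775 + (-42.3917775 − (-42.5394000))/15 = -42.3819360
(Column j=1 coincides with Simpson's rule on the same nodes.)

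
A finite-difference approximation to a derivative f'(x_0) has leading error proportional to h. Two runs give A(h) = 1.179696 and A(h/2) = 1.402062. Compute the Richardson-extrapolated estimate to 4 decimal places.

1.6244

The leading error scales as h; refining by a factor of 2 reduces it by 2^1 = 2.
Extrapolated value = (2·A(h/2) − A(h)) / (2 − 1)
= (2·1.402062 − 1.179696) / 1
= 1.624428 / 1 = 1.624428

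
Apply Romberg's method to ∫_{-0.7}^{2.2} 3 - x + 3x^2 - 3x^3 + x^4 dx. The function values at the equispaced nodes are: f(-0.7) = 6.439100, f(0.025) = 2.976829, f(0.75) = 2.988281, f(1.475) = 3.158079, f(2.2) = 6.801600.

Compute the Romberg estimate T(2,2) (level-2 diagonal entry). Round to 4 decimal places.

T(0,0) (trapezoid, 1 panel, h=2.9000): 19.199015
T(1,0) (trapezoid, 2 panels, h=1.4500): 13.932515
T(2,0) (trapezoid, 4 panels, h=0.7250): 11.414066
T(1,1) = 13.932515 + (13.932515 − 19.199015)/3 = 12.177015
T(2,1) = 11.414066 + (11.414066 − 13.932515)/3 = 10.574583
T(2,2) = 10.574583 + (10.574583 − 12.177015)/15 = 10.467754

10.4678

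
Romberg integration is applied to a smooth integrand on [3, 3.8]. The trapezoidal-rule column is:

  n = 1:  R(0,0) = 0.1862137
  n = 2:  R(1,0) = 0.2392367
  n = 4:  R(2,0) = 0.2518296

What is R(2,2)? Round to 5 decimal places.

0.25597

R(1,1) = (4·0.2392367 − 0.1862137) / 3 = 0.2569110
R(2,1) = (4·0.2518296 − 0.2392367) / 3 = 0.2560272
R(2,2) = (16·0.2560272 − 0.2569110) / 15 = 0.2559683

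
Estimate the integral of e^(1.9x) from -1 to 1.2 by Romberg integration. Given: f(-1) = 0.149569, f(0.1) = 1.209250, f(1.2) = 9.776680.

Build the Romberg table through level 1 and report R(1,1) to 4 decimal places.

5.4132

R(0,0) (trapezoid, 1 panel, h=2.2000): 10.918874
R(1,0) (trapezoid, 2 panels, h=1.1000): 6.789612
R(1,1) = 6.789612 + (6.789612 − 10.918874)/3 = 5.413191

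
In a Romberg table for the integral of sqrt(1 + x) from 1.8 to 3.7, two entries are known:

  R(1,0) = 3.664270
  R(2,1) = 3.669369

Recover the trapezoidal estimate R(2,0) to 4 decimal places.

3.6681

From R(2,1) = (4·R(2,0) − R(1,0))/3, solve for R(2,0):
4·R(2,0) = 3·3.669369 + 3.664270 = 14.672377
R(2,0) = 3.668094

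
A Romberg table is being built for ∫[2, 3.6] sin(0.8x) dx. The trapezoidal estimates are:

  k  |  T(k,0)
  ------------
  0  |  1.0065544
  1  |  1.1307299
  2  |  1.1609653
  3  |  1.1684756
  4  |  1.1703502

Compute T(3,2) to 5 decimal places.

Richardson extrapolation on the trapezoidal column (denominator 4−1=3):
T(2,1) = 1.1609653 + (1.1609653 − 1.1307299)/3 = 1.1710438
T(3,1) = (4·1.1684756 − 1.1609653) / 3 = 1.1709790
T(3,2) = 1.1709790 + (1.1709790 − 1.1710438)/15 = 1.1709747

1.17097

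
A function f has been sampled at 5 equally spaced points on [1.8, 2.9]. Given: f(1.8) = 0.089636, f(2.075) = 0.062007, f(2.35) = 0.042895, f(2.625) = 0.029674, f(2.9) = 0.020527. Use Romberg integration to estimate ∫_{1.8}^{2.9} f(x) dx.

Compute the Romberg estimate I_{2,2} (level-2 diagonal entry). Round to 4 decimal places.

0.0516

I_{0,0} (trapezoid, 1 panel, h=1.1000): 0.060590
I_{1,0} (trapezoid, 2 panels, h=0.5500): 0.053887
I_{2,0} (trapezoid, 4 panels, h=0.2750): 0.052156
I_{1,1} = 0.053887 + (0.053887 − 0.060590)/3 = 0.051653
I_{2,1} = 0.052156 + (0.052156 − 0.053887)/3 = 0.051579
I_{2,2} = 0.051579 + (0.051579 − 0.051653)/15 = 0.051574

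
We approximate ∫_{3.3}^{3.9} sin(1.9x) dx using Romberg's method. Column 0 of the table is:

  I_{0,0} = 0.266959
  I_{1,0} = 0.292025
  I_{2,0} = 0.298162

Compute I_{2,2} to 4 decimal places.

I_{1,1} = (4·0.292025 − 0.266959) / 3 = 0.300380
I_{2,1} = (4·0.298162 − 0.292025) / 3 = 0.300208
I_{2,2} = (16·0.300208 − 0.300380) / 15 = 0.300197
(Column j=1 coincides with Simpson's rule on the same nodes.)

0.3002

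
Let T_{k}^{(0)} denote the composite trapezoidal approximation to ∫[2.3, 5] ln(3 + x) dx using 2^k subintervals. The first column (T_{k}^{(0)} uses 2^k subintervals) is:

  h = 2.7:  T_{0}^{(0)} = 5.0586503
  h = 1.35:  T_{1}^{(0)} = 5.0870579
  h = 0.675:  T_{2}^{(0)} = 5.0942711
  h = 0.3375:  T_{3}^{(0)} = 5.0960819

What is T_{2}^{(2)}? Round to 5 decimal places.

5.09669

Richardson extrapolation on the trapezoidal column (denominator 4−1=3):
T_{1}^{(1)} = (4·5.0870579 − 5.0586503) / 3 = 5.0965271
T_{2}^{(1)} = 5.0942711 + (5.0942711 − 5.0870579)/3 = 5.0966755
T_{2}^{(2)} = 5.0966755 + (5.0966755 − 5.0965271)/15 = 5.0966854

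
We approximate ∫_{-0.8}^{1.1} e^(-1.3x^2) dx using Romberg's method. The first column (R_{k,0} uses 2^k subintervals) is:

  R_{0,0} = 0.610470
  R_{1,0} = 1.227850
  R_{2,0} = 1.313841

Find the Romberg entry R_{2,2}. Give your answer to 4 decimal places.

Richardson extrapolation on the trapezoidal column (denominator 4−1=3):
R_{1,1} = 1.227850 + (1.227850 − 0.610470)/3 = 1.433643
R_{2,1} = (4·1.313841 − 1.227850) / 3 = 1.342505
R_{2,2} = (16·1.342505 − 1.433643) / 15 = 1.336429

1.3364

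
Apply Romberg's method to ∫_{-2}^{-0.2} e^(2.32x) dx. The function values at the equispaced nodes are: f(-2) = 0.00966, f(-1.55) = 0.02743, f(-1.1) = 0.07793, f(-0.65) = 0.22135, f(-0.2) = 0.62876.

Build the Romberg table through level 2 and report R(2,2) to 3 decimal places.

0.267

R(0,0) (trapezoid, 1 panel, h=1.8000): 0.57458
R(1,0) (trapezoid, 2 panels, h=0.9000): 0.35743
R(2,0) (trapezoid, 4 panels, h=0.4500): 0.29066
R(1,1) = 0.35743 + (0.35743 − 0.57458)/3 = 0.28505
R(2,1) = 0.29066 + (0.29066 − 0.35743)/3 = 0.26840
R(2,2) = 0.26840 + (0.26840 − 0.28505)/15 = 0.26729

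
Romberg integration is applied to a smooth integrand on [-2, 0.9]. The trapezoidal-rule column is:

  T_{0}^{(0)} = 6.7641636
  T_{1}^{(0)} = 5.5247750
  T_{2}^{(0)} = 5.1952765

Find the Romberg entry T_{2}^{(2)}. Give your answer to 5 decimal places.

Richardson extrapolation on the trapezoidal column (denominator 4−1=3):
T_{1}^{(1)} = 5.5247750 + (5.5247750 − 6.7641636)/3 = 5.1116455
T_{2}^{(1)} = (4·5.1952765 − 5.5247750) / 3 = 5.0854437
T_{2}^{(2)} = (16·5.0854437 − 5.1116455) / 15 = 5.0836969
(Column j=1 coincides with Simpson's rule on the same nodes.)

5.08370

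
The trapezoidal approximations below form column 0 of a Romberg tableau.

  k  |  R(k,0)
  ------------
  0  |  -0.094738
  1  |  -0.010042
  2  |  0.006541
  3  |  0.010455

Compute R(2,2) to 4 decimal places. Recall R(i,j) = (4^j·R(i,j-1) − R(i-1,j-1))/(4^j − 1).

Richardson extrapolation on the trapezoidal column (denominator 4−1=3):
R(1,1) = -0.010042 + (-0.010042 − (-0.094738))/3 = 0.018190
R(2,1) = 0.006541 + (0.006541 − (-0.010042))/3 = 0.012069
R(2,2) = (16·0.012069 − 0.018190) / 15 = 0.011661

0.0117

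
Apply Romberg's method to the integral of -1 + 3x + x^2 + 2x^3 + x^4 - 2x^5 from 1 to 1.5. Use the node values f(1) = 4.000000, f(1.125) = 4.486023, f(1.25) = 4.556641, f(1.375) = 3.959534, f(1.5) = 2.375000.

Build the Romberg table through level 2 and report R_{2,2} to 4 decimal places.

R_{0,0} (trapezoid, 1 panel, h=0.5000): 1.593750
R_{1,0} (trapezoid, 2 panels, h=0.2500): 1.936035
R_{2,0} (trapezoid, 4 panels, h=0.1250): 2.023712
R_{1,1} = 1.936035 + (1.936035 − 1.593750)/3 = 2.050130
R_{2,1} = 2.023712 + (2.023712 − 1.936035)/3 = 2.052938
R_{2,2} = 2.052938 + (2.052938 − 2.050130)/15 = 2.053125

2.0531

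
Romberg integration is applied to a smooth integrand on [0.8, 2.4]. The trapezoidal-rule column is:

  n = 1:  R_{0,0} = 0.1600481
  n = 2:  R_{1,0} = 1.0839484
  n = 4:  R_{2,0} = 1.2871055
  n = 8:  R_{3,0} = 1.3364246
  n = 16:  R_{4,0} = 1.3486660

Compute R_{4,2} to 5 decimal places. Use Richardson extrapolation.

1.35274

R_{3,1} = 1.3364246 + (1.3364246 − 1.2871055)/3 = 1.3528643
R_{4,1} = 1.3486660 + (1.3486660 − 1.3364246)/3 = 1.3527465
R_{4,2} = (16·1.3527465 − 1.3528643) / 15 = 1.3527386
(Column j=1 coincides with Simpson's rule on the same nodes.)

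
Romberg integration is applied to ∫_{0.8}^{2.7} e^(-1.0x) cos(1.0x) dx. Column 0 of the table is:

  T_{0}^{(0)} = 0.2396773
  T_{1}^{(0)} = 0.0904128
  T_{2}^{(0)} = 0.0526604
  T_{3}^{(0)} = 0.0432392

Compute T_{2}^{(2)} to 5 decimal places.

0.04004

T_{1}^{(1)} = (4·0.0904128 − 0.2396773) / 3 = 0.0406580
T_{2}^{(1)} = (4·0.0526604 − 0.0904128) / 3 = 0.0400763
T_{2}^{(2)} = 0.0400763 + (0.0400763 − 0.0406580)/15 = 0.0400375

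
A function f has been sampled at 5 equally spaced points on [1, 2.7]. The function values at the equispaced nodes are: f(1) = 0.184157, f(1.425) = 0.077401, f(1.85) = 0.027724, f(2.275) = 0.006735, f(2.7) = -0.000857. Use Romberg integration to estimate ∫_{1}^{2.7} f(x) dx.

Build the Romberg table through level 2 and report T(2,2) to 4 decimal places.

0.0814

T(0,0) (trapezoid, 1 panel, h=1.7000): 0.155805
T(1,0) (trapezoid, 2 panels, h=0.8500): 0.101468
T(2,0) (trapezoid, 4 panels, h=0.4250): 0.086492
T(1,1) = 0.101468 + (0.101468 − 0.155805)/3 = 0.083356
T(2,1) = 0.086492 + (0.086492 − 0.101468)/3 = 0.081500
T(2,2) = 0.081500 + (0.081500 − 0.083356)/15 = 0.081376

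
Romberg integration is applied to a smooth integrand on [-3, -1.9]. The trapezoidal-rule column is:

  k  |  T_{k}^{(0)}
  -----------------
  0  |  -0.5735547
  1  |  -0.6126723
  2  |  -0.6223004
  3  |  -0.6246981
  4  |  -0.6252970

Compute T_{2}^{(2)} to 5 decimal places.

Richardson extrapolation on the trapezoidal column (denominator 4−1=3):
T_{1}^{(1)} = (4·(-0.6126723) − (-0.5735547)) / 3 = -0.6257115
T_{2}^{(1)} = -0.6223004 + (-0.6223004 − (-0.6126723))/3 = -0.6255098
T_{2}^{(2)} = (16·(-0.6255098) − (-0.6257115)) / 15 = -0.6254964

-0.62550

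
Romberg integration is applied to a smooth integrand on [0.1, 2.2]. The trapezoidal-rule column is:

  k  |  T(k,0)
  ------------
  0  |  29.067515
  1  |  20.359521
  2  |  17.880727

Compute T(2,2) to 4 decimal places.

Richardson extrapolation on the trapezoidal column (denominator 4−1=3):
T(1,1) = (4·20.359521 − 29.067515) / 3 = 17.456856
T(2,1) = 17.880727 + (17.880727 − 20.359521)/3 = 17.054462
T(2,2) = 17.054462 + (17.054462 − 17.456856)/15 = 17.027636

17.0276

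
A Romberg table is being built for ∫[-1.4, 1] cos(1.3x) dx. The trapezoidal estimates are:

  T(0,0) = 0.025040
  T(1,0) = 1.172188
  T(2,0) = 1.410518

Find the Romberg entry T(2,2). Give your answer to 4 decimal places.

Richardson extrapolation on the trapezoidal column (denominator 4−1=3):
T(1,1) = 1.172188 + (1.172188 − 0.025040)/3 = 1.554571
T(2,1) = 1.410518 + (1.410518 − 1.172188)/3 = 1.489961
T(2,2) = 1.489961 + (1.489961 − 1.554571)/15 = 1.485654

1.4857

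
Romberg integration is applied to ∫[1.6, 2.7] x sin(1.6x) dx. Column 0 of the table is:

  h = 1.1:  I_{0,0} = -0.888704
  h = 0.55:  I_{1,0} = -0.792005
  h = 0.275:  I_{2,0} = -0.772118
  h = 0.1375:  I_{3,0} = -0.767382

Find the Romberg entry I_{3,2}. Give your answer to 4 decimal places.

-0.7658

Richardson extrapolation on the trapezoidal column (denominator 4−1=3):
I_{2,1} = (4·(-0.772118) − (-0.792005)) / 3 = -0.765489
I_{3,1} = -0.767382 + (-0.767382 − (-0.772118))/3 = -0.765803
I_{3,2} = -0.765803 + (-0.765803 − (-0.765489))/15 = -0.765824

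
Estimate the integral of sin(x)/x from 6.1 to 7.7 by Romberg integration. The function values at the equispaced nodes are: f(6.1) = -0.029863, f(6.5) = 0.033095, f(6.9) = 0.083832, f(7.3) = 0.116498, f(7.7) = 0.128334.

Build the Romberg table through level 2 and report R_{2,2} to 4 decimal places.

0.1152

R_{0,0} (trapezoid, 1 panel, h=1.6000): 0.078777
R_{1,0} (trapezoid, 2 panels, h=0.8000): 0.106454
R_{2,0} (trapezoid, 4 panels, h=0.4000): 0.113064
R_{1,1} = 0.106454 + (0.106454 − 0.078777)/3 = 0.115680
R_{2,1} = 0.113064 + (0.113064 − 0.106454)/3 = 0.115267
R_{2,2} = 0.115267 + (0.115267 − 0.115680)/15 = 0.115239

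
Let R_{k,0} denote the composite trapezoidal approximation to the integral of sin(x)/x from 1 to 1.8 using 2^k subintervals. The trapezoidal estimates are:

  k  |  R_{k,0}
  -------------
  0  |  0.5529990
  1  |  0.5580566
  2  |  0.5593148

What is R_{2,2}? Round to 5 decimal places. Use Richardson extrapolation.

R_{1,1} = 0.5580566 + (0.5580566 − 0.5529990)/3 = 0.5597425
R_{2,1} = 0.5593148 + (0.5593148 − 0.5580566)/3 = 0.5597342
R_{2,2} = 0.5597342 + (0.5597342 − 0.5597425)/15 = 0.5597336

0.55973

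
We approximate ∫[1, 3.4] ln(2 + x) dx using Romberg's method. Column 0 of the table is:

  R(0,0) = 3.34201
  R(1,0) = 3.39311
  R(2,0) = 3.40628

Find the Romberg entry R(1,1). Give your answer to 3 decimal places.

3.410

Richardson extrapolation on the trapezoidal column (denominator 4−1=3):
R(1,1) = (4·3.39311 − 3.34201) / 3 = 3.41014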